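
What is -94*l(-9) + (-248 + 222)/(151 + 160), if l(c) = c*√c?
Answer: -26/311 + 2538*I ≈ -0.083601 + 2538.0*I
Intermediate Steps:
l(c) = c^(3/2)
-94*l(-9) + (-248 + 222)/(151 + 160) = -(-2538)*I + (-248 + 222)/(151 + 160) = -(-2538)*I - 26/311 = 2538*I - 26*1/311 = 2538*I - 26/311 = -26/311 + 2538*I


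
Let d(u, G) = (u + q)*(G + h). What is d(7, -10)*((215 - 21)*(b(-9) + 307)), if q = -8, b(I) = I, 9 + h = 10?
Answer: 520308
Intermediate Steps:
h = 1 (h = -9 + 10 = 1)
d(u, G) = (1 + G)*(-8 + u) (d(u, G) = (u - 8)*(G + 1) = (-8 + u)*(1 + G) = (1 + G)*(-8 + u))
d(7, -10)*((215 - 21)*(b(-9) + 307)) = (-8 + 7 - 8*(-10) - 10*7)*((215 - 21)*(-9 + 307)) = (-8 + 7 + 80 - 70)*(194*298) = 9*57812 = 520308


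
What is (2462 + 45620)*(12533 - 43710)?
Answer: -1499052514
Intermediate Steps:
(2462 + 45620)*(12533 - 43710) = 48082*(-31177) = -1499052514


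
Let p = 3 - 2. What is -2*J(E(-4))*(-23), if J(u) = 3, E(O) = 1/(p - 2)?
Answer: 138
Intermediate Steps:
p = 1
E(O) = -1 (E(O) = 1/(1 - 2) = 1/(-1) = -1)
-2*J(E(-4))*(-23) = -2*3*(-23) = -6*(-23) = 138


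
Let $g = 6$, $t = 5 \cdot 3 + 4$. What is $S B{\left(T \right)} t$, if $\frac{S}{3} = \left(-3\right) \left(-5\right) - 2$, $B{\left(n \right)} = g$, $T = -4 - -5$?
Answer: $4446$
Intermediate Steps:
$t = 19$ ($t = 15 + 4 = 19$)
$T = 1$ ($T = -4 + 5 = 1$)
$B{\left(n \right)} = 6$
$S = 39$ ($S = 3 \left(\left(-3\right) \left(-5\right) - 2\right) = 3 \left(15 - 2\right) = 3 \cdot 13 = 39$)
$S B{\left(T \right)} t = 39 \cdot 6 \cdot 19 = 234 \cdot 19 = 4446$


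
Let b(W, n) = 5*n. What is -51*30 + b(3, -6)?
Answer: -1560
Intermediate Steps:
-51*30 + b(3, -6) = -51*30 + 5*(-6) = -1530 - 30 = -1560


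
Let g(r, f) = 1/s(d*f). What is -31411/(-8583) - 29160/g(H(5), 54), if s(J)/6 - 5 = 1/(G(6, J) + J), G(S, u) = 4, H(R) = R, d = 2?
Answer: -52652494028/60081 ≈ -8.7636e+5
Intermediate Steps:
s(J) = 30 + 6/(4 + J)
g(r, f) = (4 + 2*f)/(6*(21 + 10*f)) (g(r, f) = 1/(6*(21 + 5*(2*f))/(4 + 2*f)) = 1/(6*(21 + 10*f)/(4 + 2*f)) = (4 + 2*f)/(6*(21 + 10*f)))
-31411/(-8583) - 29160/g(H(5), 54) = -31411/(-8583) - 29160*3*(21 + 10*54)/(2 + 54) = -31411*(-1/8583) - 29160/((⅓)*56/(21 + 540)) = 31411/8583 - 29160/((⅓)*56/561) = 31411/8583 - 29160/((⅓)*(1/561)*56) = 31411/8583 - 29160/56/1683 = 31411/8583 - 29160*1683/56 = 31411/8583 - 6134535/7 = -52652494028/60081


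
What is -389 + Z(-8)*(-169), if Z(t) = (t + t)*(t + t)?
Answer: -43653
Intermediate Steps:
Z(t) = 4*t² (Z(t) = (2*t)*(2*t) = 4*t²)
-389 + Z(-8)*(-169) = -389 + (4*(-8)²)*(-169) = -389 + (4*64)*(-169) = -389 + 256*(-169) = -389 - 43264 = -43653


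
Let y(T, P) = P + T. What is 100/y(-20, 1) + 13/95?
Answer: -487/95 ≈ -5.1263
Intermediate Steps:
100/y(-20, 1) + 13/95 = 100/(1 - 20) + 13/95 = 100/(-19) + 13*(1/95) = 100*(-1/19) + 13/95 = -100/19 + 13/95 = -487/95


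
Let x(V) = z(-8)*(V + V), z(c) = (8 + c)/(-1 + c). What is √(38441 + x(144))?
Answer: √38441 ≈ 196.06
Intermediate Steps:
z(c) = (8 + c)/(-1 + c)
x(V) = 0 (x(V) = ((8 - 8)/(-1 - 8))*(V + V) = (0/(-9))*(2*V) = (-⅑*0)*(2*V) = 0*(2*V) = 0)
√(38441 + x(144)) = √(38441 + 0) = √38441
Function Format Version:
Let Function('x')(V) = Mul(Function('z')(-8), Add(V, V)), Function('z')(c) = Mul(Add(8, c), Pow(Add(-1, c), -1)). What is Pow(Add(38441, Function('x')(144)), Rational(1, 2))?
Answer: Pow(38441, Rational(1, 2)) ≈ 196.06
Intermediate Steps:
Function('z')(c) = Mul(Pow(Add(-1, c), -1), Add(8, c))
Function('x')(V) = 0 (Function('x')(V) = Mul(Mul(Pow(Add(-1, -8), -1), Add(8, -8)), Add(V, V)) = Mul(Mul(Pow(-9, -1), 0), Mul(2, V)) = Mul(Mul(Rational(-1, 9), 0), Mul(2, V)) = Mul(0, Mul(2, V)) = 0)
Pow(Add(38441, Function('x')(144)), Rational(1, 2)) = Pow(Add(38441, 0), Rational(1, 2)) = Pow(38441, Rational(1, 2))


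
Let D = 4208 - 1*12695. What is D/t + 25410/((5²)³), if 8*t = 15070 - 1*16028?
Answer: 108521778/1496875 ≈ 72.499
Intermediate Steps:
t = -479/4 (t = (15070 - 1*16028)/8 = (15070 - 16028)/8 = (⅛)*(-958) = -479/4 ≈ -119.75)
D = -8487 (D = 4208 - 12695 = -8487)
D/t + 25410/((5²)³) = -8487/(-479/4) + 25410/((5²)³) = -8487*(-4/479) + 25410/(25³) = 33948/479 + 25410/15625 = 33948/479 + 25410*(1/15625) = 33948/479 + 5082/3125 = 108521778/1496875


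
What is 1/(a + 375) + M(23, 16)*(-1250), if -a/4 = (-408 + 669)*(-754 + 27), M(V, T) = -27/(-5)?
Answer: -5125700249/759363 ≈ -6750.0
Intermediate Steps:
M(V, T) = 27/5 (M(V, T) = -27*(-1/5) = 27/5)
a = 758988 (a = -4*(-408 + 669)*(-754 + 27) = -1044*(-727) = -4*(-189747) = 758988)
1/(a + 375) + M(23, 16)*(-1250) = 1/(758988 + 375) + (27/5)*(-1250) = 1/759363 - 6750 = -5125700249/759363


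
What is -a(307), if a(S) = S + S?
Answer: -614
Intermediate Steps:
a(S) = 2*S
-a(307) = -2*307 = -1*614 = -614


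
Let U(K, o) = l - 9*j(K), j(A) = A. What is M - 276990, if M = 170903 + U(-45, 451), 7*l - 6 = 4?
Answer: -739764/7 ≈ -1.0568e+5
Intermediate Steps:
l = 10/7 (l = 6/7 + (1/7)*4 = 6/7 + 4/7 = 10/7 ≈ 1.4286)
U(K, o) = 10/7 - 9*K
M = 1199166/7 (M = 170903 + (10/7 - 9*(-45)) = 170903 + (10/7 + 405) = 170903 + 2845/7 = 1199166/7 ≈ 1.7131e+5)
M - 276990 = 1199166/7 - 276990 = -739764/7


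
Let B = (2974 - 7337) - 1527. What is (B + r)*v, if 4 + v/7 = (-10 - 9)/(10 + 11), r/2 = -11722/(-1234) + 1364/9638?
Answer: 599306961364/2973323 ≈ 2.0156e+5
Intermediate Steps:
r = 57329906/2973323 (r = 2*(-11722/(-1234) + 1364/9638) = 2*(-11722*(-1/1234) + 1364*(1/9638)) = 2*(5861/617 + 682/4819) = 2*(28664953/2973323) = 57329906/2973323 ≈ 19.281)
B = -5890 (B = -4363 - 1527 = -5890)
v = -103/3 (v = -28 + 7*((-10 - 9)/(10 + 11)) = -28 + 7*(-19/21) = -28 - 19/3 = -103/3 ≈ -34.333)
(B + r)*v = (-5890 + 57329906/2973323)*(-103/3) = -17455542564/2973323*(-103/3) = 599306961364/2973323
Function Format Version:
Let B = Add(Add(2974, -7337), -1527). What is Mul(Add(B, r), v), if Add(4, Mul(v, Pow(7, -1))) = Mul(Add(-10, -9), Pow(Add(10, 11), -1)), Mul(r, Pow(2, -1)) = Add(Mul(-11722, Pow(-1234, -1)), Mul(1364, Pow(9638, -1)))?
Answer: Rational(599306961364, 2973323) ≈ 2.0156e+5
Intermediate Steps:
r = Rational(57329906, 2973323) (r = Mul(2, Add(Mul(-11722, Pow(-1234, -1)), Mul(1364, Pow(9638, -1)))) = Mul(2, Add(Mul(-11722, Rational(-1, 1234)), Mul(1364, Rational(1, 9638)))) = Mul(2, Add(Rational(5861, 617), Rational(682, 4819))) = Mul(2, Rational(28664953, 2973323)) = Rational(57329906, 2973323) ≈ 19.281)
B = -5890 (B = Add(-4363, -1527) = -5890)
v = Rational(-103, 3) (v = Add(-28, Mul(7, Mul(Add(-10, -9), Pow(Add(10, 11), -1)))) = Add(-28, Mul(7, Mul(-19, Pow(21, -1)))) = Add(-28, Mul(7, Mul(-19, Rational(1, 21)))) = Add(-28, Mul(7, Rational(-19, 21))) = Add(-28, Rational(-19, 3)) = Rational(-103, 3) ≈ -34.333)
Mul(Add(B, r), v) = Mul(Add(-5890, Rational(57329906, 2973323)), Rational(-103, 3)) = Mul(Rational(-17455542564, 2973323), Rational(-103, 3)) = Rational(599306961364, 2973323)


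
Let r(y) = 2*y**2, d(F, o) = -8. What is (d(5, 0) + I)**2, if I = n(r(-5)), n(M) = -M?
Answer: 3364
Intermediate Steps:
I = -50 (I = -2*(-5)**2 = -2*25 = -1*50 = -50)
(d(5, 0) + I)**2 = (-8 - 50)**2 = (-58)**2 = 3364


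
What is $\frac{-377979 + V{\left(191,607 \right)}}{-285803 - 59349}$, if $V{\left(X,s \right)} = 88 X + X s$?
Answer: $\frac{122617}{172576} \approx 0.71051$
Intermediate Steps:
$\frac{-377979 + V{\left(191,607 \right)}}{-285803 - 59349} = \frac{-377979 + 191 \left(88 + 607\right)}{-285803 - 59349} = \frac{-377979 + 191 \cdot 695}{-345152} = \left(-377979 + 132745\right) \left(- \frac{1}{345152}\right) = \left(-245234\right) \left(- \frac{1}{345152}\right) = \frac{122617}{172576}$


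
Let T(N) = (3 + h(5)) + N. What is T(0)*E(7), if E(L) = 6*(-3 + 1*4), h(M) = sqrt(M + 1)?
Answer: 18 + 6*sqrt(6) ≈ 32.697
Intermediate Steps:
h(M) = sqrt(1 + M)
T(N) = 3 + N + sqrt(6) (T(N) = (3 + sqrt(1 + 5)) + N = (3 + sqrt(6)) + N = 3 + N + sqrt(6))
E(L) = 6 (E(L) = 6*(-3 + 4) = 6*1 = 6)
T(0)*E(7) = (3 + 0 + sqrt(6))*6 = (3 + sqrt(6))*6 = 18 + 6*sqrt(6)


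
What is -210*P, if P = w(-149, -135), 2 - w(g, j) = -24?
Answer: -5460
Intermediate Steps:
w(g, j) = 26 (w(g, j) = 2 - 1*(-24) = 2 + 24 = 26)
P = 26
-210*P = -210*26 = -5460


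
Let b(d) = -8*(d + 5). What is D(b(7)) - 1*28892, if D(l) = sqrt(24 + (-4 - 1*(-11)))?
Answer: -28892 + sqrt(31) ≈ -28886.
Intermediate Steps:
b(d) = -40 - 8*d (b(d) = -8*(5 + d) = -40 - 8*d)
D(l) = sqrt(31) (D(l) = sqrt(24 + (-4 + 11)) = sqrt(24 + 7) = sqrt(31))
D(b(7)) - 1*28892 = sqrt(31) - 1*28892 = sqrt(31) - 28892 = -28892 + sqrt(31)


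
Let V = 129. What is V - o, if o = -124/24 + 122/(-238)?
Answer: 96161/714 ≈ 134.68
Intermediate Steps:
o = -4055/714 (o = -124*1/24 + 122*(-1/238) = -31/6 - 61/119 = -4055/714 ≈ -5.6793)
V - o = 129 - 1*(-4055/714) = 129 + 4055/714 = 96161/714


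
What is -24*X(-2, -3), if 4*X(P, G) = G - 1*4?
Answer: 42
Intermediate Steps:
X(P, G) = -1 + G/4 (X(P, G) = (G - 1*4)/4 = (G - 4)/4 = (-4 + G)/4 = -1 + G/4)
-24*X(-2, -3) = -24*(-1 + (1/4)*(-3)) = -24*(-1 - 3/4) = -24*(-7/4) = 42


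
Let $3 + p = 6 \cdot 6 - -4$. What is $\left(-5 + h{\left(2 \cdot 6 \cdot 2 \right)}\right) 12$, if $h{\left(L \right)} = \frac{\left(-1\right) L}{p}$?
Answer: $- \frac{2508}{37} \approx -67.784$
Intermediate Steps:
$p = 37$ ($p = -3 + \left(6 \cdot 6 - -4\right) = -3 + \left(36 + 4\right) = -3 + 40 = 37$)
$h{\left(L \right)} = - \frac{L}{37}$ ($h{\left(L \right)} = \frac{\left(-1\right) L}{37} = - L \frac{1}{37} = - \frac{L}{37}$)
$\left(-5 + h{\left(2 \cdot 6 \cdot 2 \right)}\right) 12 = \left(-5 - \frac{2 \cdot 6 \cdot 2}{37}\right) 12 = \left(-5 - \frac{12 \cdot 2}{37}\right) 12 = \left(-5 - \frac{24}{37}\right) 12 = \left(- \frac{209}{37}\right) 12 = - \frac{2508}{37}$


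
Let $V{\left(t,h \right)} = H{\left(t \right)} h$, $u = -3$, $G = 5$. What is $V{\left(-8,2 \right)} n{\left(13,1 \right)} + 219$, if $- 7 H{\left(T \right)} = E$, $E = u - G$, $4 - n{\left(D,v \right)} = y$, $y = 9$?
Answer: $\frac{1453}{7} \approx 207.57$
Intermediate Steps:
$n{\left(D,v \right)} = -5$ ($n{\left(D,v \right)} = 4 - 9 = -5$)
$E = -8$ ($E = -3 - 5 = -8$)
$H{\left(T \right)} = \frac{8}{7}$ ($H{\left(T \right)} = \left(- \frac{1}{7}\right) \left(-8\right) = \frac{8}{7}$)
$V{\left(t,h \right)} = \frac{8 h}{7}$
$V{\left(-8,2 \right)} n{\left(13,1 \right)} + 219 = \frac{8}{7} \cdot 2 \left(-5\right) + 219 = \frac{16}{7} \left(-5\right) + 219 = - \frac{80}{7} + 219 = \frac{1453}{7}$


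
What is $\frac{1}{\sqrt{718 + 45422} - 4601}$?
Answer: $- \frac{4601}{21123061} - \frac{2 \sqrt{11535}}{21123061} \approx -0.00022799$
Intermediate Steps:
$\frac{1}{\sqrt{718 + 45422} - 4601} = \frac{1}{\sqrt{46140} - 4601} = \frac{1}{2 \sqrt{11535} - 4601} = \frac{1}{-4601 + 2 \sqrt{11535}}$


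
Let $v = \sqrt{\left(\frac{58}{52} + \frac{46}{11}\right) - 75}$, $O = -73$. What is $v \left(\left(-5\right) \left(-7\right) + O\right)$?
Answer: $- \frac{57 i \sqrt{633490}}{143} \approx - 317.26 i$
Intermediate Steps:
$v = \frac{3 i \sqrt{633490}}{286}$ ($v = \sqrt{\left(58 \cdot \frac{1}{52} + 46 \cdot \frac{1}{11}\right) - 75} = \sqrt{\left(\frac{29}{26} + \frac{46}{11}\right) - 75} = \sqrt{\frac{1515}{286} - 75} = \sqrt{- \frac{19935}{286}} = \frac{3 i \sqrt{633490}}{286} \approx 8.3488 i$)
$v \left(\left(-5\right) \left(-7\right) + O\right) = \frac{3 i \sqrt{633490}}{286} \left(\left(-5\right) \left(-7\right) - 73\right) = \frac{3 i \sqrt{633490}}{286} \left(35 - 73\right) = \frac{3 i \sqrt{633490}}{286} \left(-38\right) = - \frac{57 i \sqrt{633490}}{143}$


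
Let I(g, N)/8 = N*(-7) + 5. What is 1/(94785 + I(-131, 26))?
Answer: 1/93369 ≈ 1.0710e-5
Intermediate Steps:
I(g, N) = 40 - 56*N (I(g, N) = 8*(N*(-7) + 5) = 8*(-7*N + 5) = 8*(5 - 7*N) = 40 - 56*N)
1/(94785 + I(-131, 26)) = 1/(94785 + (40 - 56*26)) = 1/(94785 + (40 - 1456)) = 1/(94785 - 1416) = 1/93369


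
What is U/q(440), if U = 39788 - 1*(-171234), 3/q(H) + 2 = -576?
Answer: -121970716/3 ≈ -4.0657e+7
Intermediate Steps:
q(H) = -3/578 (q(H) = 3/(-2 - 576) = 3/(-578) = 3*(-1/578) = -3/578)
U = 211022 (U = 39788 + 171234 = 211022)
U/q(440) = 211022/(-3/578) = 211022*(-578/3) = -121970716/3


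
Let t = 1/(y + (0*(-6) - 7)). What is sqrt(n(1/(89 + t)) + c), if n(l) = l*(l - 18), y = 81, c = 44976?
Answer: 2*sqrt(487858877734)/6587 ≈ 212.07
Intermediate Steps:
t = 1/74 (t = 1/(81 + (0*(-6) - 7)) = 1/(81 + (0 - 7)) = 1/(81 - 7) = 1/74 ≈ 0.013514)
n(l) = l*(-18 + l)
sqrt(n(1/(89 + t)) + c) = sqrt((-18 + 1/(89 + 1/74))/(89 + 1/74) + 44976) = sqrt((-18 + 1/(6587/74))/(6587/74) + 44976) = sqrt(74*(-18 + 74/6587)/6587 + 44976) = sqrt((74/6587)*(-118492/6587) + 44976) = sqrt(-8768408/43388569 + 44976) = sqrt(1951435510936/43388569) = 2*sqrt(487858877734)/6587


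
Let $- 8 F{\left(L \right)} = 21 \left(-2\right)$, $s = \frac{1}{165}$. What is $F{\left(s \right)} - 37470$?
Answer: $- \frac{149859}{4} \approx -37465.0$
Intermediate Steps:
$s = \frac{1}{165} \approx 0.0060606$
$F{\left(L \right)} = \frac{21}{4}$ ($F{\left(L \right)} = - \frac{21 \left(-2\right)}{8} = \left(- \frac{1}{8}\right) \left(-42\right) = \frac{21}{4}$)
$F{\left(s \right)} - 37470 = \frac{21}{4} - 37470 = - \frac{149859}{4}$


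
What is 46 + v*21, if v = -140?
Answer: -2894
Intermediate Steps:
46 + v*21 = 46 - 140*21 = 46 - 2940 = -2894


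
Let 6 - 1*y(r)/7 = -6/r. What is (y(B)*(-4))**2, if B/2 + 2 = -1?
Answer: 19600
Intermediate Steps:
B = -6 (B = -4 + 2*(-1) = -4 - 2 = -6)
y(r) = 42 + 42/r (y(r) = 42 - (-42)/r = 42 + 42/r)
(y(B)*(-4))**2 = ((42 + 42/(-6))*(-4))**2 = ((42 + 42*(-1/6))*(-4))**2 = ((42 - 7)*(-4))**2 = (35*(-4))**2 = (-140)**2 = 19600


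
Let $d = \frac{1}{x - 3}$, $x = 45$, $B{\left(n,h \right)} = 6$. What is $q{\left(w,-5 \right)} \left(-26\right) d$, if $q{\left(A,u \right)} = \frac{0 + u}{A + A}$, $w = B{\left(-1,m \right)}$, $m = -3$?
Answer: $\frac{65}{252} \approx 0.25794$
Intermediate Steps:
$d = \frac{1}{42}$ ($d = \frac{1}{45 - 3} = \frac{1}{42} \approx 0.02381$)
$w = 6$
$q{\left(A,u \right)} = \frac{u}{2 A}$
$q{\left(w,-5 \right)} \left(-26\right) d = \frac{1}{2} \left(-5\right) \frac{1}{6} \left(-26\right) \frac{1}{42} = \left(- \frac{5}{12}\right) \left(-26\right) \frac{1}{42} = \frac{65}{6} \cdot \frac{1}{42} = \frac{65}{252}$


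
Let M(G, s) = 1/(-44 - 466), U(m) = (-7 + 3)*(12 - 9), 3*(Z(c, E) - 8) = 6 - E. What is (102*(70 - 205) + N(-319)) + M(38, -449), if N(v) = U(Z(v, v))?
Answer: -7028821/510 ≈ -13782.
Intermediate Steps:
Z(c, E) = 10 - E/3 (Z(c, E) = 8 + (6 - E)/3 = 8 + (2 - E/3) = 10 - E/3)
U(m) = -12 (U(m) = -4*3 = -12)
N(v) = -12
M(G, s) = -1/510 (M(G, s) = 1/(-510) = -1/510)
(102*(70 - 205) + N(-319)) + M(38, -449) = (102*(70 - 205) - 12) - 1/510 = (102*(-135) - 12) - 1/510 = (-13770 - 12) - 1/510 = -13782 - 1/510 = -7028821/510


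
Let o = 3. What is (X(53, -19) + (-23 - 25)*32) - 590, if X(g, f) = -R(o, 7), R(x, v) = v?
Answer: -2133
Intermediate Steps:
X(g, f) = -7 (X(g, f) = -1*7 = -7)
(X(53, -19) + (-23 - 25)*32) - 590 = (-7 + (-23 - 25)*32) - 590 = (-7 - 48*32) - 590 = (-7 - 1536) - 590 = -1543 - 590 = -2133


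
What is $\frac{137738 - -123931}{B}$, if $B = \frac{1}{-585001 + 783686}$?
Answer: $51989705265$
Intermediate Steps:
$B = \frac{1}{198685} \approx 5.0331 \cdot 10^{-6}$
$\frac{137738 - -123931}{B} = \left(137738 - -123931\right) \frac{1}{\frac{1}{198685}} = \left(137738 + 123931\right) 198685 = 261669 \cdot 198685 = 51989705265$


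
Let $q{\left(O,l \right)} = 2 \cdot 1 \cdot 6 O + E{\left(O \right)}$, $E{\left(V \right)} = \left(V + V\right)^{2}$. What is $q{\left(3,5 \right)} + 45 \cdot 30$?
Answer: $1422$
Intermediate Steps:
$E{\left(V \right)} = 4 V^{2}$ ($E{\left(V \right)} = \left(2 V\right)^{2} = 4 V^{2}$)
$q{\left(O,l \right)} = 4 O^{2} + 12 O$ ($q{\left(O,l \right)} = 2 \cdot 1 \cdot 6 O + 4 O^{2} = 2 \cdot 6 O + 4 O^{2} = 12 O + 4 O^{2} = 4 O^{2} + 12 O$)
$q{\left(3,5 \right)} + 45 \cdot 30 = 4 \cdot 3 \left(3 + 3\right) + 45 \cdot 30 = 4 \cdot 3 \cdot 6 + 1350 = 72 + 1350 = 1422$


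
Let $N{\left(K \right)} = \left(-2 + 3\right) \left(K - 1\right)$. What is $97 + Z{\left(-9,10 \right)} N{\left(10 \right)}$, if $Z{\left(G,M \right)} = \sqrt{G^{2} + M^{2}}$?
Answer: $97 + 9 \sqrt{181} \approx 218.08$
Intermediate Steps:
$N{\left(K \right)} = -1 + K$ ($N{\left(K \right)} = 1 \left(-1 + K\right) = -1 + K$)
$97 + Z{\left(-9,10 \right)} N{\left(10 \right)} = 97 + \sqrt{\left(-9\right)^{2} + 10^{2}} \left(-1 + 10\right) = 97 + \sqrt{81 + 100} \cdot 9 = 97 + \sqrt{181} \cdot 9 = 97 + 9 \sqrt{181}$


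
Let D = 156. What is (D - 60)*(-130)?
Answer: -12480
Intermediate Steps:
(D - 60)*(-130) = (156 - 60)*(-130) = 96*(-130) = -12480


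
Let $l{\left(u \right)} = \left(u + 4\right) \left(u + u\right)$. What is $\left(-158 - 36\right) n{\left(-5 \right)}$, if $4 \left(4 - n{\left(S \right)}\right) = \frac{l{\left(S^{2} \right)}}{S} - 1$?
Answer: $- \frac{29779}{2} \approx -14890.0$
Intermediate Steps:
$l{\left(u \right)} = 2 u \left(4 + u\right)$ ($l{\left(u \right)} = \left(4 + u\right) 2 u = 2 u \left(4 + u\right)$)
$n{\left(S \right)} = \frac{17}{4} - \frac{S \left(4 + S^{2}\right)}{2}$ ($n{\left(S \right)} = 4 - \frac{\frac{2 S^{2} \left(4 + S^{2}\right)}{S} - 1}{4} = 4 - \frac{2 S \left(4 + S^{2}\right) - 1}{4} = 4 - \frac{-1 + 2 S \left(4 + S^{2}\right)}{4} = 4 - \left(- \frac{1}{4} + \frac{S \left(4 + S^{2}\right)}{2}\right) = \frac{17}{4} - \frac{S \left(4 + S^{2}\right)}{2}$)
$\left(-158 - 36\right) n{\left(-5 \right)} = \left(-158 - 36\right) \left(\frac{17}{4} - -10 - \frac{\left(-5\right)^{3}}{2}\right) = - 194 \left(\frac{17}{4} + 10 - - \frac{125}{2}\right) = - 194 \left(\frac{17}{4} + 10 + \frac{125}{2}\right) = \left(-194\right) \frac{307}{4} = - \frac{29779}{2}$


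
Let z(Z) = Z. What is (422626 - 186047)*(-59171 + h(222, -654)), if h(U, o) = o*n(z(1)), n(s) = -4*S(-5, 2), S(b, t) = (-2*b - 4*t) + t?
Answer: -11523053353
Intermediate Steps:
S(b, t) = -3*t - 2*b (S(b, t) = (-4*t - 2*b) + t = -3*t - 2*b)
n(s) = -16 (n(s) = -4*(-3*2 - 2*(-5)) = -4*(-6 + 10) = -4*4 = -16)
h(U, o) = -16*o (h(U, o) = o*(-16) = -16*o)
(422626 - 186047)*(-59171 + h(222, -654)) = (422626 - 186047)*(-59171 - 16*(-654)) = 236579*(-59171 + 10464) = 236579*(-48707) = -11523053353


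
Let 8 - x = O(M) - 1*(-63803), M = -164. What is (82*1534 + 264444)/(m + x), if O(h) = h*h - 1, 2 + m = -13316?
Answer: -48779/13001 ≈ -3.7519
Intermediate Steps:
m = -13318 (m = -2 - 13316 = -13318)
O(h) = -1 + h² (O(h) = h² - 1 = -1 + h²)
x = -90690 (x = 8 - ((-1 + (-164)²) - 1*(-63803)) = 8 - ((-1 + 26896) + 63803) = 8 - (26895 + 63803) = 8 - 1*90698 = 8 - 90698 = -90690)
(82*1534 + 264444)/(m + x) = (82*1534 + 264444)/(-13318 - 90690) = (125788 + 264444)/(-104008) = 390232*(-1/104008) = -48779/13001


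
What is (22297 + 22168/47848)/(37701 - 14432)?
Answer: 133361128/139171889 ≈ 0.95825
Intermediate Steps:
(22297 + 22168/47848)/(37701 - 14432) = (22297 + 22168*(1/47848))/23269 = (22297 + 2771/5981)*(1/23269) = (133361128/5981)*(1/23269) = 133361128/139171889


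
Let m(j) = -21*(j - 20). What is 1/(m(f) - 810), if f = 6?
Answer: -1/516 ≈ -0.0019380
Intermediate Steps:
m(j) = 420 - 21*j (m(j) = -21*(-20 + j) = 420 - 21*j)
1/(m(f) - 810) = 1/((420 - 21*6) - 810) = 1/((420 - 126) - 810) = 1/(294 - 810) = 1/(-516) = -1/516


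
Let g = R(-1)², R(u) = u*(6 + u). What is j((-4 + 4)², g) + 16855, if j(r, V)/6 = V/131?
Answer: 2208155/131 ≈ 16856.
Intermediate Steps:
g = 25 (g = (-(6 - 1))² = (-1*5)² = (-5)² = 25)
j(r, V) = 6*V/131 (j(r, V) = 6*(V/131) = 6*V/131)
j((-4 + 4)², g) + 16855 = (6/131)*25 + 16855 = 150/131 + 16855 = 2208155/131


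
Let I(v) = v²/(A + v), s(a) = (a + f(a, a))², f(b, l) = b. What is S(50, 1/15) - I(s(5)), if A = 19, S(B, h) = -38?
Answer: -14522/119 ≈ -122.03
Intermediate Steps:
s(a) = 4*a² (s(a) = (a + a)² = (2*a)² = 4*a²)
I(v) = v²/(19 + v)
S(50, 1/15) - I(s(5)) = -38 - (4*5²)²/(19 + 4*5²) = -38 - (4*25)²/(19 + 4*25) = -38 - 100²/(19 + 100) = -38 - 10000/119 = -14522/119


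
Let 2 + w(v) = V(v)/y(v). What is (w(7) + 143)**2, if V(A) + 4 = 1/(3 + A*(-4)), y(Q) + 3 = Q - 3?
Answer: 11723776/625 ≈ 18758.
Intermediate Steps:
y(Q) = -6 + Q (y(Q) = -3 + (Q - 3) = -3 + (-3 + Q) = -6 + Q)
V(A) = -4 + 1/(3 - 4*A) (V(A) = -4 + 1/(3 + A*(-4)) = -4 + 1/(3 - 4*A))
w(v) = -2 + (11 - 16*v)/((-6 + v)*(-3 + 4*v)) (w(v) = -2 + ((11 - 16*v)/(-3 + 4*v))/(-6 + v) = -2 + (11 - 16*v)/((-6 + v)*(-3 + 4*v)))
(w(7) + 143)**2 = ((-25 - 8*7**2 + 38*7)/(18 - 27*7 + 4*7**2) + 143)**2 = ((-25 - 8*49 + 266)/(18 - 189 + 4*49) + 143)**2 = ((-25 - 392 + 266)/(18 - 189 + 196) + 143)**2 = (-151/25 + 143)**2 = (3424/25)**2 = 11723776/625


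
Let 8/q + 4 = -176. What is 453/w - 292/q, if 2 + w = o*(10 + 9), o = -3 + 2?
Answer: 45839/7 ≈ 6548.4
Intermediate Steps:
q = -2/45 (q = 8/(-4 - 176) = 8/(-180) = 8*(-1/180) = -2/45 ≈ -0.044444)
o = -1
w = -21 (w = -2 - (10 + 9) = -2 - 1*19 = -2 - 19 = -21)
453/w - 292/q = 453/(-21) - 292/(-2/45) = 453*(-1/21) - 292*(-45/2) = -151/7 + 6570 = 45839/7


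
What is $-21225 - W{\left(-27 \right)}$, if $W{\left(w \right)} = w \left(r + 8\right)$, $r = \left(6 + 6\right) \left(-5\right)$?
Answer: $-22629$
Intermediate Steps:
$r = -60$ ($r = 12 \left(-5\right) = -60$)
$W{\left(w \right)} = - 52 w$ ($W{\left(w \right)} = w \left(-60 + 8\right) = w \left(-52\right) = - 52 w$)
$-21225 - W{\left(-27 \right)} = -21225 - \left(-52\right) \left(-27\right) = -21225 - 1404 = -22629$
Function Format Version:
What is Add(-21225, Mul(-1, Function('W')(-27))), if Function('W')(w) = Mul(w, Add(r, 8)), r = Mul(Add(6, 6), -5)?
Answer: -22629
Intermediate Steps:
r = -60 (r = Mul(12, -5) = -60)
Function('W')(w) = Mul(-52, w) (Function('W')(w) = Mul(w, Add(-60, 8)) = Mul(w, -52) = Mul(-52, w))
Add(-21225, Mul(-1, Function('W')(-27))) = Add(-21225, Mul(-1, Mul(-52, -27))) = Add(-21225, Mul(-1, 1404)) = Add(-21225, -1404) = -22629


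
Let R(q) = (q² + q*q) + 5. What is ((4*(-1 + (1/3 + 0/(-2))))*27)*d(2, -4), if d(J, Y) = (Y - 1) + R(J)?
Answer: -576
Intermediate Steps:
R(q) = 5 + 2*q² (R(q) = (q² + q²) + 5 = 2*q² + 5 = 5 + 2*q²)
d(J, Y) = 4 + Y + 2*J² (d(J, Y) = (Y - 1) + (5 + 2*J²) = (-1 + Y) + (5 + 2*J²) = 4 + Y + 2*J²)
((4*(-1 + (1/3 + 0/(-2))))*27)*d(2, -4) = ((4*(-1 + (1/3 + 0/(-2))))*27)*(4 - 4 + 2*2²) = ((4*(-1 + (1*(⅓) + 0*(-½))))*27)*(4 - 4 + 2*4) = ((4*(-1 + (⅓ + 0)))*27)*(4 - 4 + 8) = ((4*(-1 + ⅓))*27)*8 = ((4*(-⅔))*27)*8 = -8/3*27*8 = -72*8 = -576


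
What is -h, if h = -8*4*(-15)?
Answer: -480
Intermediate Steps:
h = 480 (h = -32*(-15) = 480)
-h = -1*480 = -480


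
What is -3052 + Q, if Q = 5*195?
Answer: -2077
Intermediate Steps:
Q = 975
-3052 + Q = -3052 + 975 = -2077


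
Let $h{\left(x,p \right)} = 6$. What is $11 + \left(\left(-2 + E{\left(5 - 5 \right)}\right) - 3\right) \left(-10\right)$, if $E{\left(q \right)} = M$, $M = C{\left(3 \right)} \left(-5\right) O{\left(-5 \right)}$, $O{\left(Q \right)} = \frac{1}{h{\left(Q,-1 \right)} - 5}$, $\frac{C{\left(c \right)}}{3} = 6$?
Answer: $961$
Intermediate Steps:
$C{\left(c \right)} = 18$ ($C{\left(c \right)} = 3 \cdot 6 = 18$)
$O{\left(Q \right)} = 1$ ($O{\left(Q \right)} = \frac{1}{6 - 5} = 1^{-1} = 1$)
$M = -90$ ($M = 18 \left(-5\right) 1 = \left(-90\right) 1 = -90$)
$E{\left(q \right)} = -90$
$11 + \left(\left(-2 + E{\left(5 - 5 \right)}\right) - 3\right) \left(-10\right) = 11 + \left(\left(-2 - 90\right) - 3\right) \left(-10\right) = 11 + \left(-92 - 3\right) \left(-10\right) = 11 - -950 = 11 + 950 = 961$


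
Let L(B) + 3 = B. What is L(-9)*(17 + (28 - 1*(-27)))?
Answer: -864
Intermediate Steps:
L(B) = -3 + B
L(-9)*(17 + (28 - 1*(-27))) = (-3 - 9)*(17 + (28 - 1*(-27))) = -12*(17 + (28 + 27)) = -12*(17 + 55) = -12*72 = -864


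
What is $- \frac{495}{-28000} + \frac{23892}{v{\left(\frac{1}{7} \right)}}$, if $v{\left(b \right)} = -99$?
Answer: $- \frac{4054103}{16800} \approx -241.32$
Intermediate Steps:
$- \frac{495}{-28000} + \frac{23892}{v{\left(\frac{1}{7} \right)}} = - \frac{495}{-28000} + \frac{23892}{-99} = \left(-495\right) \left(- \frac{1}{28000}\right) + 23892 \left(- \frac{1}{99}\right) = \frac{99}{5600} - \frac{724}{3} = - \frac{4054103}{16800}$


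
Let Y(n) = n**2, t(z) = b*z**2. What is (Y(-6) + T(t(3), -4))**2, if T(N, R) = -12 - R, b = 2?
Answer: 784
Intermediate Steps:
t(z) = 2*z**2
(Y(-6) + T(t(3), -4))**2 = ((-6)**2 + (-12 - 1*(-4)))**2 = (36 + (-12 + 4))**2 = (36 - 8)**2 = 28**2 = 784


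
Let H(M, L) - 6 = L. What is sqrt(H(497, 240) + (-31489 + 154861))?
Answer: sqrt(123618) ≈ 351.59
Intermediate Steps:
H(M, L) = 6 + L
sqrt(H(497, 240) + (-31489 + 154861)) = sqrt((6 + 240) + (-31489 + 154861)) = sqrt(246 + 123372) = sqrt(123618)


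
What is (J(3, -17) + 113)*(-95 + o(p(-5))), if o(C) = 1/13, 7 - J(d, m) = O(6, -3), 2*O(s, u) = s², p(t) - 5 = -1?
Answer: -125868/13 ≈ -9682.2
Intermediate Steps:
p(t) = 4 (p(t) = 5 - 1 = 4)
O(s, u) = s²/2
J(d, m) = -11 (J(d, m) = 7 - 6²/2 = 7 - 36/2 = 7 - 1*18 = 7 - 18 = -11)
o(C) = 1/13
(J(3, -17) + 113)*(-95 + o(p(-5))) = (-11 + 113)*(-95 + 1/13) = 102*(-1234/13) = -125868/13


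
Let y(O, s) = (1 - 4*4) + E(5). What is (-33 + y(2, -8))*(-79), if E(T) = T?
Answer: 3397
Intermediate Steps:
y(O, s) = -10 (y(O, s) = (1 - 4*4) + 5 = (1 - 16) + 5 = -15 + 5 = -10)
(-33 + y(2, -8))*(-79) = (-33 - 10)*(-79) = -43*(-79) = 3397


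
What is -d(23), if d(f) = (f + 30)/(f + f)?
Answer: -53/46 ≈ -1.1522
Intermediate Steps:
d(f) = (30 + f)/(2*f) (d(f) = (30 + f)/((2*f)) = (30 + f)*(1/(2*f)) = (30 + f)/(2*f))
-d(23) = -(30 + 23)/(2*23) = -53/(2*23) = -1*53/46 = -53/46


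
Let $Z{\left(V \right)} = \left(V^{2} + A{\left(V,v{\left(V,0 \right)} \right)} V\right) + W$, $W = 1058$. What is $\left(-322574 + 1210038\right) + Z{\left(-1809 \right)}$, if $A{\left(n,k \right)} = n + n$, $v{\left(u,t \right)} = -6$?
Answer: $10705965$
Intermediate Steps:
$A{\left(n,k \right)} = 2 n$
$Z{\left(V \right)} = 1058 + 3 V^{2}$ ($Z{\left(V \right)} = \left(V^{2} + 2 V V\right) + 1058 = \left(V^{2} + 2 V^{2}\right) + 1058 = 3 V^{2} + 1058 = 1058 + 3 V^{2}$)
$\left(-322574 + 1210038\right) + Z{\left(-1809 \right)} = \left(-322574 + 1210038\right) + \left(1058 + 3 \left(-1809\right)^{2}\right) = 887464 + \left(1058 + 3 \cdot 3272481\right) = 887464 + \left(1058 + 9817443\right) = 887464 + 9818501 = 10705965$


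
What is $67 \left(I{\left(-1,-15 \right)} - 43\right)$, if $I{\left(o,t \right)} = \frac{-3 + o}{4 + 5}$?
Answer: $- \frac{26197}{9} \approx -2910.8$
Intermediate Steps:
$I{\left(o,t \right)} = - \frac{1}{3} + \frac{o}{9}$ ($I{\left(o,t \right)} = \frac{-3 + o}{9} = \left(-3 + o\right) \frac{1}{9} = - \frac{1}{3} + \frac{o}{9}$)
$67 \left(I{\left(-1,-15 \right)} - 43\right) = 67 \left(\left(- \frac{1}{3} + \frac{1}{9} \left(-1\right)\right) - 43\right) = 67 \left(\left(- \frac{1}{3} - \frac{1}{9}\right) - 43\right) = 67 \left(- \frac{4}{9} - 43\right) = 67 \left(- \frac{391}{9}\right) = - \frac{26197}{9}$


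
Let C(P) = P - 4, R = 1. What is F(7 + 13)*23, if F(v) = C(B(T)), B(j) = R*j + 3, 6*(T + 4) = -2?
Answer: -368/3 ≈ -122.67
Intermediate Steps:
T = -13/3 (T = -4 + (⅙)*(-2) = -4 - ⅓ = -13/3 ≈ -4.3333)
B(j) = 3 + j (B(j) = 1*j + 3 = j + 3 = 3 + j)
C(P) = -4 + P
F(v) = -16/3 (F(v) = -4 + (3 - 13/3) = -4 - 4/3 = -16/3)
F(7 + 13)*23 = -16/3*23 = -368/3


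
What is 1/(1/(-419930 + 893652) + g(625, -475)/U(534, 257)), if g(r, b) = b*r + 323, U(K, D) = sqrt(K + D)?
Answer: -374714102/19735531320884164423145 - 66549985570436768*sqrt(791)/19735531320884164423145 ≈ -9.4839e-5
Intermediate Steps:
U(K, D) = sqrt(D + K)
g(r, b) = 323 + b*r
1/(1/(-419930 + 893652) + g(625, -475)/U(534, 257)) = 1/(1/(-419930 + 893652) + (323 - 475*625)/(sqrt(257 + 534))) = 1/(1/473722 + (323 - 296875)/(sqrt(791))) = 1/(1/473722 - 296552*sqrt(791)/791)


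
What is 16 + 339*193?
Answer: 65443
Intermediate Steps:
16 + 339*193 = 16 + 65427 = 65443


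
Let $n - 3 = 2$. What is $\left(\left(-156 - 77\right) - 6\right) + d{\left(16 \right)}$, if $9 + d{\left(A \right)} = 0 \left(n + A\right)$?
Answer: $-248$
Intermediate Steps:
$n = 5$ ($n = 3 + 2 = 5$)
$d{\left(A \right)} = -9$ ($d{\left(A \right)} = -9 + 0 \left(5 + A\right) = -9 + 0 = -9$)
$\left(\left(-156 - 77\right) - 6\right) + d{\left(16 \right)} = \left(\left(-156 - 77\right) - 6\right) - 9 = \left(-233 - 6\right) - 9 = -239 - 9 = -248$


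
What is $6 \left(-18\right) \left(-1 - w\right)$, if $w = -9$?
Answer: $-864$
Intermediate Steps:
$6 \left(-18\right) \left(-1 - w\right) = 6 \left(-18\right) \left(-1 - -9\right) = - 108 \left(-1 + 9\right) = \left(-108\right) 8 = -864$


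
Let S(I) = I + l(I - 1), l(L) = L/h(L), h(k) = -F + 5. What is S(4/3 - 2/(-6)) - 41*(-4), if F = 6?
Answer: 165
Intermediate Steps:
h(k) = -1 (h(k) = -1*6 + 5 = -6 + 5 = -1)
l(L) = -L (l(L) = L/(-1) = L*(-1) = -L)
S(I) = 1 (S(I) = I - (I - 1) = I - (-1 + I) = I + (1 - I) = 1)
S(4/3 - 2/(-6)) - 41*(-4) = 1 - 41*(-4) = 1 + 164 = 165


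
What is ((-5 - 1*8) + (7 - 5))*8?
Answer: -88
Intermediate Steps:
((-5 - 1*8) + (7 - 5))*8 = ((-5 - 8) + 2)*8 = (-13 + 2)*8 = -11*8 = -88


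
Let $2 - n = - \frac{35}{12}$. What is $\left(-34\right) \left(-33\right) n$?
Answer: $\frac{11033}{2} \approx 5516.5$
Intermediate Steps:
$n = \frac{59}{12}$ ($n = 2 - - \frac{35}{12} = 2 + \frac{35}{12} = \frac{59}{12} \approx 4.9167$)
$\left(-34\right) \left(-33\right) n = \left(-34\right) \left(-33\right) \frac{59}{12} = 1122 \cdot \frac{59}{12} = \frac{11033}{2}$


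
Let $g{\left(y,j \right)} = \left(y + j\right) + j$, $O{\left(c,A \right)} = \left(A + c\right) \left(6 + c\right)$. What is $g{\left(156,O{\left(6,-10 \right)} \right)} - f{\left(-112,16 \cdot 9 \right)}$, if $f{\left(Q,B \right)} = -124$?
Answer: $184$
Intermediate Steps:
$O{\left(c,A \right)} = \left(6 + c\right) \left(A + c\right)$
$g{\left(y,j \right)} = y + 2 j$ ($g{\left(y,j \right)} = \left(j + y\right) + j = y + 2 j$)
$g{\left(156,O{\left(6,-10 \right)} \right)} - f{\left(-112,16 \cdot 9 \right)} = \left(156 + 2 \left(6^{2} + 6 \left(-10\right) + 6 \cdot 6 - 60\right)\right) - -124 = \left(156 + 2 \left(36 - 60 + 36 - 60\right)\right) + 124 = \left(156 + 2 \left(-48\right)\right) + 124 = \left(156 - 96\right) + 124 = 60 + 124 = 184$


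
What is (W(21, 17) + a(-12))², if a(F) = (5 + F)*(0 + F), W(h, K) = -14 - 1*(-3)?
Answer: 5329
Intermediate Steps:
W(h, K) = -11 (W(h, K) = -14 + 3 = -11)
a(F) = F*(5 + F) (a(F) = (5 + F)*F = F*(5 + F))
(W(21, 17) + a(-12))² = (-11 - 12*(5 - 12))² = (-11 - 12*(-7))² = (-11 + 84)² = 73² = 5329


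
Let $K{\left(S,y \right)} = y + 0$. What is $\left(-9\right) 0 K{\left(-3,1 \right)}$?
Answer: $0$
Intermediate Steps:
$K{\left(S,y \right)} = y$
$\left(-9\right) 0 K{\left(-3,1 \right)} = \left(-9\right) 0 \cdot 1 = 0 \cdot 1 = 0$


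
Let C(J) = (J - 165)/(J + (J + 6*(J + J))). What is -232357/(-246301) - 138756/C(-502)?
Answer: -240186956673449/164282767 ≈ -1.4620e+6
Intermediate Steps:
C(J) = (-165 + J)/(14*J) (C(J) = (-165 + J)/(J + (J + 6*(2*J))) = (-165 + J)/(J + (J + 12*J)) = (-165 + J)/(J + 13*J) = (-165 + J)/((14*J)) = (-165 + J)*(1/(14*J)) = (-165 + J)/(14*J))
-232357/(-246301) - 138756/C(-502) = -232357/(-246301) - 138756*(-7028/(-165 - 502)) = -232357*(-1/246301) - 138756/((1/14)*(-1/502)*(-667)) = 232357/246301 - 138756/667/7028 = 232357/246301 - 138756*7028/667 = 232357/246301 - 975177168/667 = -240186956673449/164282767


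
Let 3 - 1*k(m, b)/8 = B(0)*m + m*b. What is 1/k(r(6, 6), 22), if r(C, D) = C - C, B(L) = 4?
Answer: 1/24 ≈ 0.041667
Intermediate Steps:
r(C, D) = 0
k(m, b) = 24 - 32*m - 8*b*m (k(m, b) = 24 - 8*(4*m + m*b) = 24 - 8*(4*m + b*m) = 24 + (-32*m - 8*b*m) = 24 - 32*m - 8*b*m)
1/k(r(6, 6), 22) = 1/(24 - 32*0 - 8*22*0) = 1/(24 + 0 + 0) = 1/24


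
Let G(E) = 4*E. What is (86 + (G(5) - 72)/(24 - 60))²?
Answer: 619369/81 ≈ 7646.5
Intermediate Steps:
(86 + (G(5) - 72)/(24 - 60))² = (86 + (4*5 - 72)/(24 - 60))² = (86 + (20 - 72)/(-36))² = (86 - 52*(-1/36))² = (86 + 13/9)² = (787/9)² = 619369/81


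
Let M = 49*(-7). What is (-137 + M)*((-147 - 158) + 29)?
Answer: 132480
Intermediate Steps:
M = -343
(-137 + M)*((-147 - 158) + 29) = (-137 - 343)*((-147 - 158) + 29) = -480*(-305 + 29) = -480*(-276) = 132480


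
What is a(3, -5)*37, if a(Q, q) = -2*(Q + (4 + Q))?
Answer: -740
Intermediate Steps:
a(Q, q) = -8 - 4*Q (a(Q, q) = -2*(4 + 2*Q) = -8 - 4*Q)
a(3, -5)*37 = (-8 - 4*3)*37 = (-8 - 12)*37 = -20*37 = -740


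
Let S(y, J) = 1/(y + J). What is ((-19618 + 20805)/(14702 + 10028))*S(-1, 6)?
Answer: 1187/123650 ≈ 0.0095997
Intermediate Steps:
S(y, J) = 1/(J + y)
((-19618 + 20805)/(14702 + 10028))*S(-1, 6) = ((-19618 + 20805)/(14702 + 10028))/(6 - 1) = (1187/24730)/5 = (1187*(1/24730))*(⅕) = (1187/24730)*(⅕) = 1187/123650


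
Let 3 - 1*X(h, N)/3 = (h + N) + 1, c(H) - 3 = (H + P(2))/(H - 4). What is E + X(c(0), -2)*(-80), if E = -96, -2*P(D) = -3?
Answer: -426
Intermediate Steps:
P(D) = 3/2 (P(D) = -1/2*(-3) = 3/2)
c(H) = 3 + (3/2 + H)/(-4 + H) (c(H) = 3 + (H + 3/2)/(H - 4) = 3 + (3/2 + H)/(-4 + H))
X(h, N) = 6 - 3*N - 3*h (X(h, N) = 9 - 3*((h + N) + 1) = 9 - 3*((N + h) + 1) = 9 - 3*(1 + N + h) = 9 + (-3 - 3*N - 3*h) = 6 - 3*N - 3*h)
E + X(c(0), -2)*(-80) = -96 + (6 - 3*(-2) - 3*(-21 + 8*0)/(2*(-4 + 0)))*(-80) = -96 + (6 + 6 - 3*(-21 + 0)/(2*(-4)))*(-80) = -96 + (6 + 6 - 3*(-1)*(-21)/(2*4))*(-80) = -96 + (6 + 6 - 3*21/8)*(-80) = -96 + (6 + 6 - 63/8)*(-80) = -96 + (33/8)*(-80) = -96 - 330 = -426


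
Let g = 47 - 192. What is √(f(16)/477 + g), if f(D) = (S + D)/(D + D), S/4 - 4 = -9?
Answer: I*√58652026/636 ≈ 12.042*I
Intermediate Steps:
S = -20 (S = 16 + 4*(-9) = 16 - 36 = -20)
f(D) = (-20 + D)/(2*D) (f(D) = (-20 + D)/(D + D) = (-20 + D)/((2*D)) = (-20 + D)*(1/(2*D)) = (-20 + D)/(2*D))
g = -145
√(f(16)/477 + g) = √(((½)*(-20 + 16)/16)/477 - 145) = √(((½)*(1/16)*(-4))*(1/477) - 145) = √(-⅛*1/477 - 145) = √(-1/3816 - 145) = √(-553321/3816) = I*√58652026/636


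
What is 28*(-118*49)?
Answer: -161896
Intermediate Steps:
28*(-118*49) = 28*(-5782) = -161896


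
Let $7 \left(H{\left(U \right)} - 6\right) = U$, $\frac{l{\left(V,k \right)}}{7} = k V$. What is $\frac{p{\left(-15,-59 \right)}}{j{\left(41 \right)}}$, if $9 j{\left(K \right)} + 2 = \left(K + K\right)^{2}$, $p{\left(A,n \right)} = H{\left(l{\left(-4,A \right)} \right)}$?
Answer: $\frac{297}{3361} \approx 0.088367$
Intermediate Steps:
$l{\left(V,k \right)} = 7 V k$ ($l{\left(V,k \right)} = 7 k V = 7 V k$)
$H{\left(U \right)} = 6 + \frac{U}{7}$
$p{\left(A,n \right)} = 6 - 4 A$ ($p{\left(A,n \right)} = 6 + \frac{7 \left(-4\right) A}{7} = 6 + \frac{\left(-28\right) A}{7} = 6 - 4 A$)
$j{\left(K \right)} = - \frac{2}{9} + \frac{4 K^{2}}{9}$ ($j{\left(K \right)} = - \frac{2}{9} + \frac{\left(K + K\right)^{2}}{9} = - \frac{2}{9} + \frac{\left(2 K\right)^{2}}{9} = - \frac{2}{9} + \frac{4 K^{2}}{9}$)
$\frac{p{\left(-15,-59 \right)}}{j{\left(41 \right)}} = \frac{6 - -60}{- \frac{2}{9} + \frac{4 \cdot 41^{2}}{9}} = \frac{6 + 60}{- \frac{2}{9} + \frac{4}{9} \cdot 1681} = \frac{66}{- \frac{2}{9} + \frac{6724}{9}} = \frac{66}{\frac{6722}{9}} = 66 \cdot \frac{9}{6722} = \frac{297}{3361}$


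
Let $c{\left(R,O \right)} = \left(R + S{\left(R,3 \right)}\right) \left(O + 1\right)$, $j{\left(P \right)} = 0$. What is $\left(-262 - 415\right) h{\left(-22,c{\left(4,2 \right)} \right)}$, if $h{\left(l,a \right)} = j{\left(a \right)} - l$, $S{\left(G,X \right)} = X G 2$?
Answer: $-14894$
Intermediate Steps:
$S{\left(G,X \right)} = 2 G X$ ($S{\left(G,X \right)} = G X 2 = 2 G X$)
$c{\left(R,O \right)} = 7 R \left(1 + O\right)$ ($c{\left(R,O \right)} = \left(R + 2 R 3\right) \left(O + 1\right) = \left(R + 6 R\right) \left(1 + O\right) = 7 R \left(1 + O\right)$)
$h{\left(l,a \right)} = - l$ ($h{\left(l,a \right)} = 0 - l = - l$)
$\left(-262 - 415\right) h{\left(-22,c{\left(4,2 \right)} \right)} = \left(-262 - 415\right) \left(\left(-1\right) \left(-22\right)\right) = \left(-677\right) 22 = -14894$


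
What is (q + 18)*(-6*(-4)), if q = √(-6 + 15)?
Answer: 504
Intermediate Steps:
q = 3 (q = √9 = 3)
(q + 18)*(-6*(-4)) = (3 + 18)*(-6*(-4)) = 21*24 = 504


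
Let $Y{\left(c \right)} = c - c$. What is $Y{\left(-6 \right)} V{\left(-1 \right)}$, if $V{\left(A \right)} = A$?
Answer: $0$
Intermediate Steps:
$Y{\left(c \right)} = 0$
$Y{\left(-6 \right)} V{\left(-1 \right)} = 0 \left(-1\right) = 0$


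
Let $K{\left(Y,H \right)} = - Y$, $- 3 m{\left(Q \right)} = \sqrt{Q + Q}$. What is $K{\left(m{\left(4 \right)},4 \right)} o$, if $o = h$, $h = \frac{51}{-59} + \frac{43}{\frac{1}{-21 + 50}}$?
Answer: $\frac{147044 \sqrt{2}}{177} \approx 1174.9$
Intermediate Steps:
$m{\left(Q \right)} = - \frac{\sqrt{2} \sqrt{Q}}{3}$ ($m{\left(Q \right)} = - \frac{\sqrt{Q + Q}}{3} = - \frac{\sqrt{2 Q}}{3} = - \frac{\sqrt{2} \sqrt{Q}}{3}$)
$h = \frac{73522}{59}$ ($h = 51 \left(- \frac{1}{59}\right) + \frac{43}{\frac{1}{29}} = - \frac{51}{59} + 43 \frac{1}{\frac{1}{29}} = - \frac{51}{59} + 43 \cdot 29 = - \frac{51}{59} + 1247 = \frac{73522}{59} \approx 1246.1$)
$o = \frac{73522}{59} \approx 1246.1$
$K{\left(m{\left(4 \right)},4 \right)} o = - \frac{\left(-1\right) \sqrt{2} \sqrt{4}}{3} \cdot \frac{73522}{59} = - \frac{\left(-1\right) \sqrt{2} \cdot 2}{3} \cdot \frac{73522}{59} = - \frac{\left(-2\right) \sqrt{2}}{3} \cdot \frac{73522}{59} = \frac{2 \sqrt{2}}{3} \cdot \frac{73522}{59} = \frac{147044 \sqrt{2}}{177}$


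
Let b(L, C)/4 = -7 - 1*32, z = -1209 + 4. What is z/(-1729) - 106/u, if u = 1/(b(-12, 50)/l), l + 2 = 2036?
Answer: 5173619/586131 ≈ 8.8267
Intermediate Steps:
l = 2034 (l = -2 + 2036 = 2034)
z = -1205
b(L, C) = -156 (b(L, C) = 4*(-7 - 1*32) = 4*(-7 - 32) = 4*(-39) = -156)
u = -339/26 (u = 1/(-156/2034) = 1/(-156*1/2034) = 1/(-26/339) = -339/26 ≈ -13.038)
z/(-1729) - 106/u = -1205/(-1729) - 106/(-339/26) = -1205*(-1/1729) - 106*(-26/339) = 1205/1729 + 2756/339 = 5173619/586131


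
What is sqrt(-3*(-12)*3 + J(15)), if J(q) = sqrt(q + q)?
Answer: sqrt(108 + sqrt(30)) ≈ 10.653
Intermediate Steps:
J(q) = sqrt(2)*sqrt(q) (J(q) = sqrt(2*q) = sqrt(2)*sqrt(q))
sqrt(-3*(-12)*3 + J(15)) = sqrt(-3*(-12)*3 + sqrt(2)*sqrt(15)) = sqrt(36*3 + sqrt(30)) = sqrt(108 + sqrt(30))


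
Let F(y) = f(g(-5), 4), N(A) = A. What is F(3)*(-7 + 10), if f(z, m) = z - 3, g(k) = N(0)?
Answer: -9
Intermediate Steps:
g(k) = 0
f(z, m) = -3 + z
F(y) = -3 (F(y) = -3 + 0 = -3)
F(3)*(-7 + 10) = -3*(-7 + 10) = -3*3 = -9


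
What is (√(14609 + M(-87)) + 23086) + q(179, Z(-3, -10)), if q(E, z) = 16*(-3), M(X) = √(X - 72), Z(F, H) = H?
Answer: 23038 + √(14609 + I*√159) ≈ 23159.0 + 0.052162*I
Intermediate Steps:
M(X) = √(-72 + X)
q(E, z) = -48
(√(14609 + M(-87)) + 23086) + q(179, Z(-3, -10)) = (√(14609 + √(-72 - 87)) + 23086) - 48 = (√(14609 + √(-159)) + 23086) - 48 = (√(14609 + I*√159) + 23086) - 48 = (23086 + √(14609 + I*√159)) - 48 = 23038 + √(14609 + I*√159)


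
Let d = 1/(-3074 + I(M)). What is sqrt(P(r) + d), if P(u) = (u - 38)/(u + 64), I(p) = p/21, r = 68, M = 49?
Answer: sqrt(9327404570)/202730 ≈ 0.47639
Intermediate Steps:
I(p) = p/21 (I(p) = p*(1/21) = p/21)
d = -3/9215 (d = 1/(-3074 + (1/21)*49) = 1/(-3074 + 7/3) = 1/(-9215/3) = -3/9215 ≈ -0.00032556)
P(u) = (-38 + u)/(64 + u)
sqrt(P(r) + d) = sqrt((-38 + 68)/(64 + 68) - 3/9215) = sqrt(30/132 - 3/9215) = sqrt((1/132)*30 - 3/9215) = sqrt(5/22 - 3/9215) = sqrt(46009/202730) = sqrt(9327404570)/202730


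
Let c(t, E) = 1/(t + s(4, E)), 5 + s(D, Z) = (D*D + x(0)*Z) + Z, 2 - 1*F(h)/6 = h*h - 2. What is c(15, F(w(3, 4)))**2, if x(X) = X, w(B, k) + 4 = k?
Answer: 1/2500 ≈ 0.00040000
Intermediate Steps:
w(B, k) = -4 + k
F(h) = 24 - 6*h**2 (F(h) = 12 - 6*(h*h - 2) = 12 - 6*(h**2 - 2) = 12 - 6*(-2 + h**2) = 12 + (12 - 6*h**2) = 24 - 6*h**2)
s(D, Z) = -5 + Z + D**2 (s(D, Z) = -5 + ((D*D + 0*Z) + Z) = -5 + ((D**2 + 0) + Z) = -5 + (D**2 + Z) = -5 + (Z + D**2) = -5 + Z + D**2)
c(t, E) = 1/(11 + E + t) (c(t, E) = 1/(t + (-5 + E + 4**2)) = 1/(t + (-5 + E + 16)) = 1/(t + (11 + E)) = 1/(11 + E + t))
c(15, F(w(3, 4)))**2 = (1/(11 + (24 - 6*(-4 + 4)**2) + 15))**2 = (1/(11 + (24 - 6*0**2) + 15))**2 = (1/(11 + (24 - 6*0) + 15))**2 = (1/(11 + (24 + 0) + 15))**2 = (1/(11 + 24 + 15))**2 = (1/50)**2 = 1/2500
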